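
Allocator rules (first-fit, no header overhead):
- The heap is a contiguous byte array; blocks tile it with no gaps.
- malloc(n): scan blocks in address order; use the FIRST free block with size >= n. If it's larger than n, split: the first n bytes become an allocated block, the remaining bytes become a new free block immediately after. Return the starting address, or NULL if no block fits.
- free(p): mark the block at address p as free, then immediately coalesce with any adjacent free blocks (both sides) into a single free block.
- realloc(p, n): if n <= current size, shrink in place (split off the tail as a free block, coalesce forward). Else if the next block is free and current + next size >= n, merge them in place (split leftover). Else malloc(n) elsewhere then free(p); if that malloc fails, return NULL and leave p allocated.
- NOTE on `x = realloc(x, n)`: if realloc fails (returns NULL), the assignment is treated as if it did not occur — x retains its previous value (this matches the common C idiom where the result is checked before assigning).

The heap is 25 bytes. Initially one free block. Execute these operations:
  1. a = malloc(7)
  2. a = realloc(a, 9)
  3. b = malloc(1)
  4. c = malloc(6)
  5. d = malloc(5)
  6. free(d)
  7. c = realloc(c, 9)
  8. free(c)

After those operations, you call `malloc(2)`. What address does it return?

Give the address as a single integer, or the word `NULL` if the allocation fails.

Op 1: a = malloc(7) -> a = 0; heap: [0-6 ALLOC][7-24 FREE]
Op 2: a = realloc(a, 9) -> a = 0; heap: [0-8 ALLOC][9-24 FREE]
Op 3: b = malloc(1) -> b = 9; heap: [0-8 ALLOC][9-9 ALLOC][10-24 FREE]
Op 4: c = malloc(6) -> c = 10; heap: [0-8 ALLOC][9-9 ALLOC][10-15 ALLOC][16-24 FREE]
Op 5: d = malloc(5) -> d = 16; heap: [0-8 ALLOC][9-9 ALLOC][10-15 ALLOC][16-20 ALLOC][21-24 FREE]
Op 6: free(d) -> (freed d); heap: [0-8 ALLOC][9-9 ALLOC][10-15 ALLOC][16-24 FREE]
Op 7: c = realloc(c, 9) -> c = 10; heap: [0-8 ALLOC][9-9 ALLOC][10-18 ALLOC][19-24 FREE]
Op 8: free(c) -> (freed c); heap: [0-8 ALLOC][9-9 ALLOC][10-24 FREE]
malloc(2): first-fit scan over [0-8 ALLOC][9-9 ALLOC][10-24 FREE] -> 10

Answer: 10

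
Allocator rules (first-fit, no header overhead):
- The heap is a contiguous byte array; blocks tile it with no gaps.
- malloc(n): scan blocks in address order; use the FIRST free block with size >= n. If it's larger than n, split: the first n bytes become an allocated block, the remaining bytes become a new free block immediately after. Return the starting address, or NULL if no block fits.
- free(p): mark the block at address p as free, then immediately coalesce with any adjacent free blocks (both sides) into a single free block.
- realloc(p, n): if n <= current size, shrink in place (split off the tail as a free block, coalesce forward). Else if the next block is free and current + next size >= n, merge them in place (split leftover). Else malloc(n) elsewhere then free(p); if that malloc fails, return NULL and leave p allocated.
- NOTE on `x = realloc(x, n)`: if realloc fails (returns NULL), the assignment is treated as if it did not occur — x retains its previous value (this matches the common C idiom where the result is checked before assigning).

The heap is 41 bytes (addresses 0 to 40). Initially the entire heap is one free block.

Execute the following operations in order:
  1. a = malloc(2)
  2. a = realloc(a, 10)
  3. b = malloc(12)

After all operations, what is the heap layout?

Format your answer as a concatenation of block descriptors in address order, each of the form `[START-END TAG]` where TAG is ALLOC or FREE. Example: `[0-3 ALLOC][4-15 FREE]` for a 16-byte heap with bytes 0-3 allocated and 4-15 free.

Answer: [0-9 ALLOC][10-21 ALLOC][22-40 FREE]

Derivation:
Op 1: a = malloc(2) -> a = 0; heap: [0-1 ALLOC][2-40 FREE]
Op 2: a = realloc(a, 10) -> a = 0; heap: [0-9 ALLOC][10-40 FREE]
Op 3: b = malloc(12) -> b = 10; heap: [0-9 ALLOC][10-21 ALLOC][22-40 FREE]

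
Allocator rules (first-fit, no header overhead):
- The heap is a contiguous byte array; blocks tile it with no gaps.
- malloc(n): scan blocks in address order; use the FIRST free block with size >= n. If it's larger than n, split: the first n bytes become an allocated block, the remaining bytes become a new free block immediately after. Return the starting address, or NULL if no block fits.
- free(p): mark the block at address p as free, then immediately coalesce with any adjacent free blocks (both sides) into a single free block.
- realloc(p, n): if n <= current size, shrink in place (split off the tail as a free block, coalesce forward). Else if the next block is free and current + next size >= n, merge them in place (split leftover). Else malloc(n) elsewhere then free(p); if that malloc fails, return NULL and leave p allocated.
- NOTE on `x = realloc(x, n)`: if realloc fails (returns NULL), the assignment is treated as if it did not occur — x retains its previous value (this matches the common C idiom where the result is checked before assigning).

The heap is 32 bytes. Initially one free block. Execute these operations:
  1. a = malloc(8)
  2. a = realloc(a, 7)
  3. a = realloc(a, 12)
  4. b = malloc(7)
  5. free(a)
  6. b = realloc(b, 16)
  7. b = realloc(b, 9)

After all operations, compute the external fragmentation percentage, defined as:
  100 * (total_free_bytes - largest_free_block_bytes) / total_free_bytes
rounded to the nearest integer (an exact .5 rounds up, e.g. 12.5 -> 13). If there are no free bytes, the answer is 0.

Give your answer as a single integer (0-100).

Op 1: a = malloc(8) -> a = 0; heap: [0-7 ALLOC][8-31 FREE]
Op 2: a = realloc(a, 7) -> a = 0; heap: [0-6 ALLOC][7-31 FREE]
Op 3: a = realloc(a, 12) -> a = 0; heap: [0-11 ALLOC][12-31 FREE]
Op 4: b = malloc(7) -> b = 12; heap: [0-11 ALLOC][12-18 ALLOC][19-31 FREE]
Op 5: free(a) -> (freed a); heap: [0-11 FREE][12-18 ALLOC][19-31 FREE]
Op 6: b = realloc(b, 16) -> b = 12; heap: [0-11 FREE][12-27 ALLOC][28-31 FREE]
Op 7: b = realloc(b, 9) -> b = 12; heap: [0-11 FREE][12-20 ALLOC][21-31 FREE]
Free blocks: [12 11] total_free=23 largest=12 -> 100*(23-12)/23 = 1100/23 ≈ 47.826 -> rounds to 48

Answer: 48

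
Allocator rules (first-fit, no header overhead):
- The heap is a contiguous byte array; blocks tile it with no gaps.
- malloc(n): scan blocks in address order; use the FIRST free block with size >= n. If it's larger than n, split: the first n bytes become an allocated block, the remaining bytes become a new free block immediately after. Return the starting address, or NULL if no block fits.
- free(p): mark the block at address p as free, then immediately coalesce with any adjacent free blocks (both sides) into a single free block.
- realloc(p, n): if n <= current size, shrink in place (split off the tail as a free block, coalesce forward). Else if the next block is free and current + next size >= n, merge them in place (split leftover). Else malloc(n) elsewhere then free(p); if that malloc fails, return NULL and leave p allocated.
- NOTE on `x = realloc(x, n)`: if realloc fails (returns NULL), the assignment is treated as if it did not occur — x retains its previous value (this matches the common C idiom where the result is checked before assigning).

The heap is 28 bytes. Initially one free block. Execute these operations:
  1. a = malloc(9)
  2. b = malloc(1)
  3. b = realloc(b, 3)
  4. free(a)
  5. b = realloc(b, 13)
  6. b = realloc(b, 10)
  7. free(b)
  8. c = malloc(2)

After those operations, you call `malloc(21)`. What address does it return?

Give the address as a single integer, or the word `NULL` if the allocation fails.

Op 1: a = malloc(9) -> a = 0; heap: [0-8 ALLOC][9-27 FREE]
Op 2: b = malloc(1) -> b = 9; heap: [0-8 ALLOC][9-9 ALLOC][10-27 FREE]
Op 3: b = realloc(b, 3) -> b = 9; heap: [0-8 ALLOC][9-11 ALLOC][12-27 FREE]
Op 4: free(a) -> (freed a); heap: [0-8 FREE][9-11 ALLOC][12-27 FREE]
Op 5: b = realloc(b, 13) -> b = 9; heap: [0-8 FREE][9-21 ALLOC][22-27 FREE]
Op 6: b = realloc(b, 10) -> b = 9; heap: [0-8 FREE][9-18 ALLOC][19-27 FREE]
Op 7: free(b) -> (freed b); heap: [0-27 FREE]
Op 8: c = malloc(2) -> c = 0; heap: [0-1 ALLOC][2-27 FREE]
malloc(21): first-fit scan over [0-1 ALLOC][2-27 FREE] -> 2

Answer: 2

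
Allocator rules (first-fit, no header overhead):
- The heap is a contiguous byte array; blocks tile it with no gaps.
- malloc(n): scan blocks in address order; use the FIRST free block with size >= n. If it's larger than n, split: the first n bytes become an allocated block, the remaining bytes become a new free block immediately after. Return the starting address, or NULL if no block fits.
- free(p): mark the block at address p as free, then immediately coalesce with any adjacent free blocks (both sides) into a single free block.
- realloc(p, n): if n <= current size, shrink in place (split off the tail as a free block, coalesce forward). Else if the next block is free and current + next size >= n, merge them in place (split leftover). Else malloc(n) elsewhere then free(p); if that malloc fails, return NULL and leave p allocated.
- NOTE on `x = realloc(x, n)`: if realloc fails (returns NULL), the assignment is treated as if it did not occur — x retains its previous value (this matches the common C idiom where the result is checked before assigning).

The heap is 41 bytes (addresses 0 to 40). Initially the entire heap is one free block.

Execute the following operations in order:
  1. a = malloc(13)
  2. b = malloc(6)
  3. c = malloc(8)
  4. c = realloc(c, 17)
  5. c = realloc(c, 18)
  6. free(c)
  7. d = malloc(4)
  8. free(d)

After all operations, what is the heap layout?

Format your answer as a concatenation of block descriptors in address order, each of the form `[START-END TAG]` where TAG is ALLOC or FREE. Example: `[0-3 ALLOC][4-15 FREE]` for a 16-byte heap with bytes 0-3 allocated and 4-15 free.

Answer: [0-12 ALLOC][13-18 ALLOC][19-40 FREE]

Derivation:
Op 1: a = malloc(13) -> a = 0; heap: [0-12 ALLOC][13-40 FREE]
Op 2: b = malloc(6) -> b = 13; heap: [0-12 ALLOC][13-18 ALLOC][19-40 FREE]
Op 3: c = malloc(8) -> c = 19; heap: [0-12 ALLOC][13-18 ALLOC][19-26 ALLOC][27-40 FREE]
Op 4: c = realloc(c, 17) -> c = 19; heap: [0-12 ALLOC][13-18 ALLOC][19-35 ALLOC][36-40 FREE]
Op 5: c = realloc(c, 18) -> c = 19; heap: [0-12 ALLOC][13-18 ALLOC][19-36 ALLOC][37-40 FREE]
Op 6: free(c) -> (freed c); heap: [0-12 ALLOC][13-18 ALLOC][19-40 FREE]
Op 7: d = malloc(4) -> d = 19; heap: [0-12 ALLOC][13-18 ALLOC][19-22 ALLOC][23-40 FREE]
Op 8: free(d) -> (freed d); heap: [0-12 ALLOC][13-18 ALLOC][19-40 FREE]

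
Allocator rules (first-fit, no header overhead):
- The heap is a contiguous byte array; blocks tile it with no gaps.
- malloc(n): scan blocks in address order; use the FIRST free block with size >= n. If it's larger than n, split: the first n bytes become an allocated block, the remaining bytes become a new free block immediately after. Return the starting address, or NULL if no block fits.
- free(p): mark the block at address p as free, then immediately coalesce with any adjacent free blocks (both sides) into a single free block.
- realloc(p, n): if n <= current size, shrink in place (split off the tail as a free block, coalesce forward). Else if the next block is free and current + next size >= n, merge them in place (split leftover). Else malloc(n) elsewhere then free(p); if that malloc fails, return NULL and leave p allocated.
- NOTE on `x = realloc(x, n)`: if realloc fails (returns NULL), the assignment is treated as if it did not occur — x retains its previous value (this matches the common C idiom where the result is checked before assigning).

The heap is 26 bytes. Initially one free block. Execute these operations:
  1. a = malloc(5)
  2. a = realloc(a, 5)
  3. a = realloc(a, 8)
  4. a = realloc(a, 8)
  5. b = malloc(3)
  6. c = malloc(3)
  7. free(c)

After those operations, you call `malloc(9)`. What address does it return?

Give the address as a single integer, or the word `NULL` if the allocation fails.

Op 1: a = malloc(5) -> a = 0; heap: [0-4 ALLOC][5-25 FREE]
Op 2: a = realloc(a, 5) -> a = 0; heap: [0-4 ALLOC][5-25 FREE]
Op 3: a = realloc(a, 8) -> a = 0; heap: [0-7 ALLOC][8-25 FREE]
Op 4: a = realloc(a, 8) -> a = 0; heap: [0-7 ALLOC][8-25 FREE]
Op 5: b = malloc(3) -> b = 8; heap: [0-7 ALLOC][8-10 ALLOC][11-25 FREE]
Op 6: c = malloc(3) -> c = 11; heap: [0-7 ALLOC][8-10 ALLOC][11-13 ALLOC][14-25 FREE]
Op 7: free(c) -> (freed c); heap: [0-7 ALLOC][8-10 ALLOC][11-25 FREE]
malloc(9): first-fit scan over [0-7 ALLOC][8-10 ALLOC][11-25 FREE] -> 11

Answer: 11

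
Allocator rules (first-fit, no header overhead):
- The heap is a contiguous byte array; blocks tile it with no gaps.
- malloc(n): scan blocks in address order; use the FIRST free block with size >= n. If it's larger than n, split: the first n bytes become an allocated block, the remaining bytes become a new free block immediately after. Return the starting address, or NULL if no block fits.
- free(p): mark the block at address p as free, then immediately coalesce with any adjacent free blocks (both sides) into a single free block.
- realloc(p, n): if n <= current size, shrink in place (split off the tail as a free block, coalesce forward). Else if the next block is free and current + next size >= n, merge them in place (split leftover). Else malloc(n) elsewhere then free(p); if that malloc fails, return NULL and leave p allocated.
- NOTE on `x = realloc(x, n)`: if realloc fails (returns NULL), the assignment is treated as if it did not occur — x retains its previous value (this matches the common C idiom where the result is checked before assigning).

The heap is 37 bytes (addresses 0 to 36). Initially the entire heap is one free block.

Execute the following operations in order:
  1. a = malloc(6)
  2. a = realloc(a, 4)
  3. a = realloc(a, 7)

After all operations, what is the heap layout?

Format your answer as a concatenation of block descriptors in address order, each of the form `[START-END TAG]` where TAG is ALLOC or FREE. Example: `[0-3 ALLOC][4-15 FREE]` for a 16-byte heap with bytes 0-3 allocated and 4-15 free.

Op 1: a = malloc(6) -> a = 0; heap: [0-5 ALLOC][6-36 FREE]
Op 2: a = realloc(a, 4) -> a = 0; heap: [0-3 ALLOC][4-36 FREE]
Op 3: a = realloc(a, 7) -> a = 0; heap: [0-6 ALLOC][7-36 FREE]

Answer: [0-6 ALLOC][7-36 FREE]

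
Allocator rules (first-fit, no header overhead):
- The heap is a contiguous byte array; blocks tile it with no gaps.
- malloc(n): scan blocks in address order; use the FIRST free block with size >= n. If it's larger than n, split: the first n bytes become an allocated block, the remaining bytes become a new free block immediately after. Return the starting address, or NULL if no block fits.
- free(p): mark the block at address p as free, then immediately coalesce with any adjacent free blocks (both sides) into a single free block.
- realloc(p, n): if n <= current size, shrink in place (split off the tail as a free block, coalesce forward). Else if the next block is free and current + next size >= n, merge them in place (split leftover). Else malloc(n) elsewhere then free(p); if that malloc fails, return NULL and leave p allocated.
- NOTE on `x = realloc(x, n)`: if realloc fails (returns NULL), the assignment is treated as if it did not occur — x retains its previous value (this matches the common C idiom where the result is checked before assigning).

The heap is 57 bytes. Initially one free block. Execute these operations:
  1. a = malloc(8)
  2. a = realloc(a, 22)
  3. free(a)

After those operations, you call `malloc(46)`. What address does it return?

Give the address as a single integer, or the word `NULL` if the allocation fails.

Op 1: a = malloc(8) -> a = 0; heap: [0-7 ALLOC][8-56 FREE]
Op 2: a = realloc(a, 22) -> a = 0; heap: [0-21 ALLOC][22-56 FREE]
Op 3: free(a) -> (freed a); heap: [0-56 FREE]
malloc(46): first-fit scan over [0-56 FREE] -> 0

Answer: 0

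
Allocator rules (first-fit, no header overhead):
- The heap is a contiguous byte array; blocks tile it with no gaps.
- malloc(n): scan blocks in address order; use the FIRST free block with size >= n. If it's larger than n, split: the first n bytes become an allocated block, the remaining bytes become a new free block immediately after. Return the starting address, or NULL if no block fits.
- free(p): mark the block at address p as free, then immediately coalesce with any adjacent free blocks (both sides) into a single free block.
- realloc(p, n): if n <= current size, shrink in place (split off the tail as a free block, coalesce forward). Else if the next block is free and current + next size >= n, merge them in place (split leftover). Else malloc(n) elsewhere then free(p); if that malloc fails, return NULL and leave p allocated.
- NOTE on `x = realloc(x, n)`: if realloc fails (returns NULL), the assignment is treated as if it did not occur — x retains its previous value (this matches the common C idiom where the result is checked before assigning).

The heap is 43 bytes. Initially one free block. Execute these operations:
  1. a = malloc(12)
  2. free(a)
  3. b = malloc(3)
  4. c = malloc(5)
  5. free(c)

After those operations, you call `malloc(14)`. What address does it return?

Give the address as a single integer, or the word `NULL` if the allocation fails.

Op 1: a = malloc(12) -> a = 0; heap: [0-11 ALLOC][12-42 FREE]
Op 2: free(a) -> (freed a); heap: [0-42 FREE]
Op 3: b = malloc(3) -> b = 0; heap: [0-2 ALLOC][3-42 FREE]
Op 4: c = malloc(5) -> c = 3; heap: [0-2 ALLOC][3-7 ALLOC][8-42 FREE]
Op 5: free(c) -> (freed c); heap: [0-2 ALLOC][3-42 FREE]
malloc(14): first-fit scan over [0-2 ALLOC][3-42 FREE] -> 3

Answer: 3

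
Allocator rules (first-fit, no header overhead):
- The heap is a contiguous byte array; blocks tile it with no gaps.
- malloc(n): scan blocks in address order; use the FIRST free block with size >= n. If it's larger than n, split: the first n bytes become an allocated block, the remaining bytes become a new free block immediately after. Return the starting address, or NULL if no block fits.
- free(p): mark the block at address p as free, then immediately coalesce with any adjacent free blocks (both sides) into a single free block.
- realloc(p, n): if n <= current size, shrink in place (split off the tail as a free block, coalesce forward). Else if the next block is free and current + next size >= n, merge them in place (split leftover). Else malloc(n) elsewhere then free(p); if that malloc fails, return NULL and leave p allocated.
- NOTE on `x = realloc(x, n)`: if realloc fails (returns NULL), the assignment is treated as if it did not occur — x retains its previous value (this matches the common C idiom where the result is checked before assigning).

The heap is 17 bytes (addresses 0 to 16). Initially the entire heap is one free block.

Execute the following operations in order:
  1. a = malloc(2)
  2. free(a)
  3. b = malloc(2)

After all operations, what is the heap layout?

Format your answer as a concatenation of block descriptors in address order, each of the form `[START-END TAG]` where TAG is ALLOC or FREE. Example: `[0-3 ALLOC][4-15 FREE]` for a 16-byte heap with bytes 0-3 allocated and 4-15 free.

Op 1: a = malloc(2) -> a = 0; heap: [0-1 ALLOC][2-16 FREE]
Op 2: free(a) -> (freed a); heap: [0-16 FREE]
Op 3: b = malloc(2) -> b = 0; heap: [0-1 ALLOC][2-16 FREE]

Answer: [0-1 ALLOC][2-16 FREE]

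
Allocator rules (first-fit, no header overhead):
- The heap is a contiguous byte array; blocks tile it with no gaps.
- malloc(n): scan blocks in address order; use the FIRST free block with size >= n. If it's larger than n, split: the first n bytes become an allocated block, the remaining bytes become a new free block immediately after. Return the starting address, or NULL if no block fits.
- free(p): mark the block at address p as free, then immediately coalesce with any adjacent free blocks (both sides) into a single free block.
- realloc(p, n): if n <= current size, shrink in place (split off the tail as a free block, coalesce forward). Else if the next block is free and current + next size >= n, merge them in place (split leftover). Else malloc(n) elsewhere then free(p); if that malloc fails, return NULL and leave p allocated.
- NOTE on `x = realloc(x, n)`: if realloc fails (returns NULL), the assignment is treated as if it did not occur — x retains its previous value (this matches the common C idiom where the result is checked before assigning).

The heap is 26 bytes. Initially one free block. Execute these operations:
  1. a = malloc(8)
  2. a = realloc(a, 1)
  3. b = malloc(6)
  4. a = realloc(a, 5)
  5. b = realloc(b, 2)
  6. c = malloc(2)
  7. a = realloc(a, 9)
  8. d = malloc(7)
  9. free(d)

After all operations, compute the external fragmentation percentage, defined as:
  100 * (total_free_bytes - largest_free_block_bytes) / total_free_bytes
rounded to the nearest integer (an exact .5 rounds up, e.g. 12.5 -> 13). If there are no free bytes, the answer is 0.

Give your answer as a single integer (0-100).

Op 1: a = malloc(8) -> a = 0; heap: [0-7 ALLOC][8-25 FREE]
Op 2: a = realloc(a, 1) -> a = 0; heap: [0-0 ALLOC][1-25 FREE]
Op 3: b = malloc(6) -> b = 1; heap: [0-0 ALLOC][1-6 ALLOC][7-25 FREE]
Op 4: a = realloc(a, 5) -> a = 7; heap: [0-0 FREE][1-6 ALLOC][7-11 ALLOC][12-25 FREE]
Op 5: b = realloc(b, 2) -> b = 1; heap: [0-0 FREE][1-2 ALLOC][3-6 FREE][7-11 ALLOC][12-25 FREE]
Op 6: c = malloc(2) -> c = 3; heap: [0-0 FREE][1-2 ALLOC][3-4 ALLOC][5-6 FREE][7-11 ALLOC][12-25 FREE]
Op 7: a = realloc(a, 9) -> a = 7; heap: [0-0 FREE][1-2 ALLOC][3-4 ALLOC][5-6 FREE][7-15 ALLOC][16-25 FREE]
Op 8: d = malloc(7) -> d = 16; heap: [0-0 FREE][1-2 ALLOC][3-4 ALLOC][5-6 FREE][7-15 ALLOC][16-22 ALLOC][23-25 FREE]
Op 9: free(d) -> (freed d); heap: [0-0 FREE][1-2 ALLOC][3-4 ALLOC][5-6 FREE][7-15 ALLOC][16-25 FREE]
Free blocks: [1 2 10] total_free=13 largest=10 -> 100*(13-10)/13 = 300/13 ≈ 23.077 -> rounds to 23

Answer: 23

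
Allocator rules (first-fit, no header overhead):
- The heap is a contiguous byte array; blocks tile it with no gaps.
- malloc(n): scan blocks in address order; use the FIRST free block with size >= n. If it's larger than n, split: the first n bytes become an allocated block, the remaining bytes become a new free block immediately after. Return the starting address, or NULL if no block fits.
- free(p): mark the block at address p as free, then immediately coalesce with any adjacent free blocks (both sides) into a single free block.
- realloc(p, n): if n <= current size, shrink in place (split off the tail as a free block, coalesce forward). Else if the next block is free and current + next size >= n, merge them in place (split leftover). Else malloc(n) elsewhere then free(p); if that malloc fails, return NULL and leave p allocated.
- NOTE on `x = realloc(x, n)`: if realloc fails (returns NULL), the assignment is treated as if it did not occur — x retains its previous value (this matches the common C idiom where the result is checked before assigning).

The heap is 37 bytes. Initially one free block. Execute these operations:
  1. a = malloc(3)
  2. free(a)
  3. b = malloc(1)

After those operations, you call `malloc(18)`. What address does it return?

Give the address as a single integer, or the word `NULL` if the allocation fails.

Op 1: a = malloc(3) -> a = 0; heap: [0-2 ALLOC][3-36 FREE]
Op 2: free(a) -> (freed a); heap: [0-36 FREE]
Op 3: b = malloc(1) -> b = 0; heap: [0-0 ALLOC][1-36 FREE]
malloc(18): first-fit scan over [0-0 ALLOC][1-36 FREE] -> 1

Answer: 1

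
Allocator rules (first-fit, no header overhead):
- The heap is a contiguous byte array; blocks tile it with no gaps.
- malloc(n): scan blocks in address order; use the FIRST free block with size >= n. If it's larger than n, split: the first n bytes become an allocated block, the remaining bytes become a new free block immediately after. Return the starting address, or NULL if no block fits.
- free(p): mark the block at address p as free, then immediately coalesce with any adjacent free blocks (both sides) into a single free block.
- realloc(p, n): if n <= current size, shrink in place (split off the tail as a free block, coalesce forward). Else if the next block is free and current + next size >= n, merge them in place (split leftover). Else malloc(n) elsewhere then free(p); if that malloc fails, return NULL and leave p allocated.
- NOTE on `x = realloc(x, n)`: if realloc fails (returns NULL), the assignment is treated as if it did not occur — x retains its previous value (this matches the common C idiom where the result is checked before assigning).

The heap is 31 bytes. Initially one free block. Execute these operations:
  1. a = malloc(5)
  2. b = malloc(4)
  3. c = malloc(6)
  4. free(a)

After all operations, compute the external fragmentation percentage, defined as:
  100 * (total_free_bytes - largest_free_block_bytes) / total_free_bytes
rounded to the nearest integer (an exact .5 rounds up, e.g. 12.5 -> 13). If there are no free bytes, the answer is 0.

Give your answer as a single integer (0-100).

Answer: 24

Derivation:
Op 1: a = malloc(5) -> a = 0; heap: [0-4 ALLOC][5-30 FREE]
Op 2: b = malloc(4) -> b = 5; heap: [0-4 ALLOC][5-8 ALLOC][9-30 FREE]
Op 3: c = malloc(6) -> c = 9; heap: [0-4 ALLOC][5-8 ALLOC][9-14 ALLOC][15-30 FREE]
Op 4: free(a) -> (freed a); heap: [0-4 FREE][5-8 ALLOC][9-14 ALLOC][15-30 FREE]
Free blocks: [5 16] total_free=21 largest=16 -> 100*(21-16)/21 = 500/21 ≈ 23.810 -> rounds to 24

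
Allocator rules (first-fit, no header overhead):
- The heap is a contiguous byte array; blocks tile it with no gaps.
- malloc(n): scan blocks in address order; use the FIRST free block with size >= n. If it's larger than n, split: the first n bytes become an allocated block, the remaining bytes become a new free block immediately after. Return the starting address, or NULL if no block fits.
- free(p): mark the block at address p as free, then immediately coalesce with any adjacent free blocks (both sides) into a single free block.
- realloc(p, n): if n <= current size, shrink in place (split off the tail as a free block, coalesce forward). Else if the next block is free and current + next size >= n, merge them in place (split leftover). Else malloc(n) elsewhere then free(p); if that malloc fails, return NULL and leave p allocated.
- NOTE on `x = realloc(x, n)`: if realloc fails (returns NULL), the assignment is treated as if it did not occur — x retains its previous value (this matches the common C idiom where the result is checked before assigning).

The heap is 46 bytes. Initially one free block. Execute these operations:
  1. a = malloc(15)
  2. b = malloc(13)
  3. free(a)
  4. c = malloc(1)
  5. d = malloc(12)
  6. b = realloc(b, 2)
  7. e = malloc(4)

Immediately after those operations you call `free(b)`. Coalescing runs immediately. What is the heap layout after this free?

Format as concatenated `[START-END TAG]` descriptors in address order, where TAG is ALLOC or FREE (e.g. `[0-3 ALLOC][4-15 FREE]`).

Op 1: a = malloc(15) -> a = 0; heap: [0-14 ALLOC][15-45 FREE]
Op 2: b = malloc(13) -> b = 15; heap: [0-14 ALLOC][15-27 ALLOC][28-45 FREE]
Op 3: free(a) -> (freed a); heap: [0-14 FREE][15-27 ALLOC][28-45 FREE]
Op 4: c = malloc(1) -> c = 0; heap: [0-0 ALLOC][1-14 FREE][15-27 ALLOC][28-45 FREE]
Op 5: d = malloc(12) -> d = 1; heap: [0-0 ALLOC][1-12 ALLOC][13-14 FREE][15-27 ALLOC][28-45 FREE]
Op 6: b = realloc(b, 2) -> b = 15; heap: [0-0 ALLOC][1-12 ALLOC][13-14 FREE][15-16 ALLOC][17-45 FREE]
Op 7: e = malloc(4) -> e = 17; heap: [0-0 ALLOC][1-12 ALLOC][13-14 FREE][15-16 ALLOC][17-20 ALLOC][21-45 FREE]
free(b): b = 15 -> block [15-16 ALLOC]; mark free, coalesce with adjacent free neighbors -> [0-0 ALLOC][1-12 ALLOC][13-16 FREE][17-20 ALLOC][21-45 FREE]

Answer: [0-0 ALLOC][1-12 ALLOC][13-16 FREE][17-20 ALLOC][21-45 FREE]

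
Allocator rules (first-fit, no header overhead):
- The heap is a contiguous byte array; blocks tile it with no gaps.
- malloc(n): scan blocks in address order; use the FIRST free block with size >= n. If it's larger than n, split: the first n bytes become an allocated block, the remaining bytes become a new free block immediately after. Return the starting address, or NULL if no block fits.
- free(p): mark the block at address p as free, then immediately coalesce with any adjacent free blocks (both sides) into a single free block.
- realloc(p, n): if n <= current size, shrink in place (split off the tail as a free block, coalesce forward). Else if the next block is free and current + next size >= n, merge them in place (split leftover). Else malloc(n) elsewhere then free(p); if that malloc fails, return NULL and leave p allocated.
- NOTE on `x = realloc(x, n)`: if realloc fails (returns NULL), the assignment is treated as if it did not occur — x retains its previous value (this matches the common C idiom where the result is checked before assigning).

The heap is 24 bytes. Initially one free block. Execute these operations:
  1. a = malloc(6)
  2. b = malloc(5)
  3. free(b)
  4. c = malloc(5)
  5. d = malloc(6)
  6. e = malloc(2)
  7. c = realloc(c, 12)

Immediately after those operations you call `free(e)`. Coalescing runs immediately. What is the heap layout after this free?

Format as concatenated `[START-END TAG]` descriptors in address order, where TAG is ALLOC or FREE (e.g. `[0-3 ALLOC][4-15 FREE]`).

Op 1: a = malloc(6) -> a = 0; heap: [0-5 ALLOC][6-23 FREE]
Op 2: b = malloc(5) -> b = 6; heap: [0-5 ALLOC][6-10 ALLOC][11-23 FREE]
Op 3: free(b) -> (freed b); heap: [0-5 ALLOC][6-23 FREE]
Op 4: c = malloc(5) -> c = 6; heap: [0-5 ALLOC][6-10 ALLOC][11-23 FREE]
Op 5: d = malloc(6) -> d = 11; heap: [0-5 ALLOC][6-10 ALLOC][11-16 ALLOC][17-23 FREE]
Op 6: e = malloc(2) -> e = 17; heap: [0-5 ALLOC][6-10 ALLOC][11-16 ALLOC][17-18 ALLOC][19-23 FREE]
Op 7: c = realloc(c, 12) -> NULL (c unchanged); heap: [0-5 ALLOC][6-10 ALLOC][11-16 ALLOC][17-18 ALLOC][19-23 FREE]
free(e): e = 17 -> block [17-18 ALLOC]; mark free, coalesce with adjacent free neighbors -> [0-5 ALLOC][6-10 ALLOC][11-16 ALLOC][17-23 FREE]

Answer: [0-5 ALLOC][6-10 ALLOC][11-16 ALLOC][17-23 FREE]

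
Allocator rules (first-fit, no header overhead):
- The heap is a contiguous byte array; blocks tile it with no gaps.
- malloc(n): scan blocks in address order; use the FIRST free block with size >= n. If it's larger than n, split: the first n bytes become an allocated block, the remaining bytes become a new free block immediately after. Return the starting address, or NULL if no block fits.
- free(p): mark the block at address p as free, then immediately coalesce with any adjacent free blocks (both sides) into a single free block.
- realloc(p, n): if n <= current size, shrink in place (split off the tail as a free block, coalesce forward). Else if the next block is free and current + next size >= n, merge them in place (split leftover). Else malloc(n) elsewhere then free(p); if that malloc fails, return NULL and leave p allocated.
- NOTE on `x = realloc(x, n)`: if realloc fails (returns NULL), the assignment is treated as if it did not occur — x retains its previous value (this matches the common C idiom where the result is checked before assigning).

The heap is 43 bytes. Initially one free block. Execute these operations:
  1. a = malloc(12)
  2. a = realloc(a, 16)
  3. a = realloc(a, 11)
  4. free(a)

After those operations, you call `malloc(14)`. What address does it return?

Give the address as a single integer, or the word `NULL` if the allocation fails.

Op 1: a = malloc(12) -> a = 0; heap: [0-11 ALLOC][12-42 FREE]
Op 2: a = realloc(a, 16) -> a = 0; heap: [0-15 ALLOC][16-42 FREE]
Op 3: a = realloc(a, 11) -> a = 0; heap: [0-10 ALLOC][11-42 FREE]
Op 4: free(a) -> (freed a); heap: [0-42 FREE]
malloc(14): first-fit scan over [0-42 FREE] -> 0

Answer: 0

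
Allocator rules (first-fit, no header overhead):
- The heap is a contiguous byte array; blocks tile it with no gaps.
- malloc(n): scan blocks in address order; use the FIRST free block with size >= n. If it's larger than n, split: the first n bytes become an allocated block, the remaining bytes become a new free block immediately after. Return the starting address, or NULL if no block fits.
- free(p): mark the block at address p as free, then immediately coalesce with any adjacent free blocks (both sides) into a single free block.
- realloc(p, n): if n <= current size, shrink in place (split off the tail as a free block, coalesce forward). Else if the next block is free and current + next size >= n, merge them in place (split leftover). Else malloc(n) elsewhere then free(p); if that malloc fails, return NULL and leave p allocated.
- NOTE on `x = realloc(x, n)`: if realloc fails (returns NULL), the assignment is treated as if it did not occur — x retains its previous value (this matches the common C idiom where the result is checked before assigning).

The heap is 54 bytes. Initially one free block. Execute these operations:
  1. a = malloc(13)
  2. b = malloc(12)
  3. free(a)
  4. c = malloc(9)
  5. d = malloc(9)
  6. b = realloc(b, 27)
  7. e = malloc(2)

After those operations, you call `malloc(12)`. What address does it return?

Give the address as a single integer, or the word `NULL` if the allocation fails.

Op 1: a = malloc(13) -> a = 0; heap: [0-12 ALLOC][13-53 FREE]
Op 2: b = malloc(12) -> b = 13; heap: [0-12 ALLOC][13-24 ALLOC][25-53 FREE]
Op 3: free(a) -> (freed a); heap: [0-12 FREE][13-24 ALLOC][25-53 FREE]
Op 4: c = malloc(9) -> c = 0; heap: [0-8 ALLOC][9-12 FREE][13-24 ALLOC][25-53 FREE]
Op 5: d = malloc(9) -> d = 25; heap: [0-8 ALLOC][9-12 FREE][13-24 ALLOC][25-33 ALLOC][34-53 FREE]
Op 6: b = realloc(b, 27) -> NULL (b unchanged); heap: [0-8 ALLOC][9-12 FREE][13-24 ALLOC][25-33 ALLOC][34-53 FREE]
Op 7: e = malloc(2) -> e = 9; heap: [0-8 ALLOC][9-10 ALLOC][11-12 FREE][13-24 ALLOC][25-33 ALLOC][34-53 FREE]
malloc(12): first-fit scan over [0-8 ALLOC][9-10 ALLOC][11-12 FREE][13-24 ALLOC][25-33 ALLOC][34-53 FREE] -> 34

Answer: 34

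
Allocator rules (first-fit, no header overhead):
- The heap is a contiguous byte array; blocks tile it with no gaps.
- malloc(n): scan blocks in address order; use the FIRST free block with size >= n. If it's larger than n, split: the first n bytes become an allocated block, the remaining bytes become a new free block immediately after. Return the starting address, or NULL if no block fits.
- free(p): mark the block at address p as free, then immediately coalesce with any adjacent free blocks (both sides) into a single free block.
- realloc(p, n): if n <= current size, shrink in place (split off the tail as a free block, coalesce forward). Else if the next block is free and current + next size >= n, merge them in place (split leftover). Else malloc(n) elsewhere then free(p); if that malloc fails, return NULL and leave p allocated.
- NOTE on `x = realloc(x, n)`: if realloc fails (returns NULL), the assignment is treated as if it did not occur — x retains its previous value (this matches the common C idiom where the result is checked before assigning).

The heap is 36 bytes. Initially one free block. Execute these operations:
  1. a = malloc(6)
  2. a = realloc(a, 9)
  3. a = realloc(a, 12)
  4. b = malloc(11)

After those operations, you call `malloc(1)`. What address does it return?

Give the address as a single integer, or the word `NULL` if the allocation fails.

Answer: 23

Derivation:
Op 1: a = malloc(6) -> a = 0; heap: [0-5 ALLOC][6-35 FREE]
Op 2: a = realloc(a, 9) -> a = 0; heap: [0-8 ALLOC][9-35 FREE]
Op 3: a = realloc(a, 12) -> a = 0; heap: [0-11 ALLOC][12-35 FREE]
Op 4: b = malloc(11) -> b = 12; heap: [0-11 ALLOC][12-22 ALLOC][23-35 FREE]
malloc(1): first-fit scan over [0-11 ALLOC][12-22 ALLOC][23-35 FREE] -> 23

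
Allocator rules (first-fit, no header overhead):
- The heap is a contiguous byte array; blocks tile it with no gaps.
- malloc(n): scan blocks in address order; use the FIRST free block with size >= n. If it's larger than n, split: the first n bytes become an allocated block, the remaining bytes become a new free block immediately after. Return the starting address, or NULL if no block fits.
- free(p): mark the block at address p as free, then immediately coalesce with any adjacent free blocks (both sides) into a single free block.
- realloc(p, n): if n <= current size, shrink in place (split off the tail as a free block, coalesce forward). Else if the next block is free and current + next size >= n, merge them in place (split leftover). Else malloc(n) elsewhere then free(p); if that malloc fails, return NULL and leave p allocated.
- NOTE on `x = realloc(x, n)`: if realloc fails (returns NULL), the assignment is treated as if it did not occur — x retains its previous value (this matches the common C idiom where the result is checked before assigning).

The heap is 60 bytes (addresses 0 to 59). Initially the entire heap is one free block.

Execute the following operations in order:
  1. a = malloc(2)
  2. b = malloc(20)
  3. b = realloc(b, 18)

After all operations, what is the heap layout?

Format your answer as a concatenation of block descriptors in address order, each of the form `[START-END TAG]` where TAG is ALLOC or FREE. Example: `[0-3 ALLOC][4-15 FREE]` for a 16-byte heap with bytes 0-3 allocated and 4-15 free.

Op 1: a = malloc(2) -> a = 0; heap: [0-1 ALLOC][2-59 FREE]
Op 2: b = malloc(20) -> b = 2; heap: [0-1 ALLOC][2-21 ALLOC][22-59 FREE]
Op 3: b = realloc(b, 18) -> b = 2; heap: [0-1 ALLOC][2-19 ALLOC][20-59 FREE]

Answer: [0-1 ALLOC][2-19 ALLOC][20-59 FREE]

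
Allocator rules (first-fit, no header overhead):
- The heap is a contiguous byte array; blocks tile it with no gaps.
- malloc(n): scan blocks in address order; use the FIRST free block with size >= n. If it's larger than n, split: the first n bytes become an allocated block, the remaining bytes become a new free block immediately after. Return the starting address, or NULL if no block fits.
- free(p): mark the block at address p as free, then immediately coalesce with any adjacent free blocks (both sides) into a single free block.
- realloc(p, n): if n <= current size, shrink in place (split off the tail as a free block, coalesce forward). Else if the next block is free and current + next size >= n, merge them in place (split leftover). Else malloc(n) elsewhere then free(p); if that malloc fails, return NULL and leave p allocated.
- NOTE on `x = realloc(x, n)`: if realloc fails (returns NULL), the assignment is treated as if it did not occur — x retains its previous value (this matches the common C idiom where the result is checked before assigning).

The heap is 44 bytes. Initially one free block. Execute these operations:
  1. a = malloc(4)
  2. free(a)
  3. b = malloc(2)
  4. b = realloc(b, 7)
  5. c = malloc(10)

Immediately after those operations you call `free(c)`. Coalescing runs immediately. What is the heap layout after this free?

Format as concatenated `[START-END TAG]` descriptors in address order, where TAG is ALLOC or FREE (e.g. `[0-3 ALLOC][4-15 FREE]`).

Answer: [0-6 ALLOC][7-43 FREE]

Derivation:
Op 1: a = malloc(4) -> a = 0; heap: [0-3 ALLOC][4-43 FREE]
Op 2: free(a) -> (freed a); heap: [0-43 FREE]
Op 3: b = malloc(2) -> b = 0; heap: [0-1 ALLOC][2-43 FREE]
Op 4: b = realloc(b, 7) -> b = 0; heap: [0-6 ALLOC][7-43 FREE]
Op 5: c = malloc(10) -> c = 7; heap: [0-6 ALLOC][7-16 ALLOC][17-43 FREE]
free(c): c = 7 -> block [7-16 ALLOC]; mark free, coalesce with adjacent free neighbors -> [0-6 ALLOC][7-43 FREE]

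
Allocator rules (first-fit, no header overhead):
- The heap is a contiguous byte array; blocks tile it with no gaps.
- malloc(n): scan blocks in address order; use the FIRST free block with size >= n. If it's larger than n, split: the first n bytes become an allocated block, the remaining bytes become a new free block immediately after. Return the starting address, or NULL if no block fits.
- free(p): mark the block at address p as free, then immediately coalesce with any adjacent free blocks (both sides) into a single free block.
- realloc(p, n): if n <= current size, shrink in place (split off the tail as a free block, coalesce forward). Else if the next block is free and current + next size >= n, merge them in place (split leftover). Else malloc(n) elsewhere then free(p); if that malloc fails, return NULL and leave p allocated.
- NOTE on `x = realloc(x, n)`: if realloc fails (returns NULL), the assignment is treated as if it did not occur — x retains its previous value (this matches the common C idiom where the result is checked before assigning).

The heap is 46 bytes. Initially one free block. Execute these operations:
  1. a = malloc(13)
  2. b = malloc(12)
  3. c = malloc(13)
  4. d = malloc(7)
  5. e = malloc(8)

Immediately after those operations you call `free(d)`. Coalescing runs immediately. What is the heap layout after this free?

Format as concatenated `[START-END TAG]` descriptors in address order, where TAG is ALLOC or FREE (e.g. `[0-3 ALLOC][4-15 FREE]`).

Answer: [0-12 ALLOC][13-24 ALLOC][25-37 ALLOC][38-45 FREE]

Derivation:
Op 1: a = malloc(13) -> a = 0; heap: [0-12 ALLOC][13-45 FREE]
Op 2: b = malloc(12) -> b = 13; heap: [0-12 ALLOC][13-24 ALLOC][25-45 FREE]
Op 3: c = malloc(13) -> c = 25; heap: [0-12 ALLOC][13-24 ALLOC][25-37 ALLOC][38-45 FREE]
Op 4: d = malloc(7) -> d = 38; heap: [0-12 ALLOC][13-24 ALLOC][25-37 ALLOC][38-44 ALLOC][45-45 FREE]
Op 5: e = malloc(8) -> e = NULL; heap: [0-12 ALLOC][13-24 ALLOC][25-37 ALLOC][38-44 ALLOC][45-45 FREE]
free(d): d = 38 -> block [38-44 ALLOC]; mark free, coalesce with adjacent free neighbors -> [0-12 ALLOC][13-24 ALLOC][25-37 ALLOC][38-45 FREE]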